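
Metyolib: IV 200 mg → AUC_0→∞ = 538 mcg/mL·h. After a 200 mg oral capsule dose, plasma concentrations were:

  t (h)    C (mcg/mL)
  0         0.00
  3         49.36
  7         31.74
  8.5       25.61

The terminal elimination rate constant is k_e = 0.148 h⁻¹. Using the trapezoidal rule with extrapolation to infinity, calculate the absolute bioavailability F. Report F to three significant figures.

Trapezoidal AUC_0→8.5 (oral capsule):
  [0→3]: (0.00+49.36)/2 × 3 = 74.04
  [3→7]: (49.36+31.74)/2 × 4 = 162.2
  [7→8.5]: (31.74+25.61)/2 × 1.5 = 43.0125
  Sum = 279.2525 mcg/mL·h
Tail: C_last/k_e = 25.61/0.148 = 173.041
AUC_0→∞ (oral capsule) = 279.2525 + 173.041 = 452.2935 mcg/mL·h
F = (AUC_ev/D_ev)/(AUC_iv/D_iv) = (452.2935/200)/(538/200) = 2.2614675/2.69 = 0.8407

F = 0.841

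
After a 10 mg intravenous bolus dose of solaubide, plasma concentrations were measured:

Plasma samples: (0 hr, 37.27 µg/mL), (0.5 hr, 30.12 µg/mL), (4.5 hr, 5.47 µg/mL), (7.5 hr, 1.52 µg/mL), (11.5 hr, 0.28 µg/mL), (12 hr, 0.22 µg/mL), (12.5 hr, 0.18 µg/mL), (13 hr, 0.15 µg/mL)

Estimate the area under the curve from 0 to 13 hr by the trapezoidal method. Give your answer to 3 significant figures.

Trapezoidal AUC_0→13:
  [0→0.5]: (37.27+30.12)/2 × 0.5 = 16.8475
  [0.5→4.5]: (30.12+5.47)/2 × 4 = 71.18
  [4.5→7.5]: (5.47+1.52)/2 × 3 = 10.485
  [7.5→11.5]: (1.52+0.28)/2 × 4 = 3.6
  [11.5→12]: (0.28+0.22)/2 × 0.5 = 0.125
  [12→12.5]: (0.22+0.18)/2 × 0.5 = 0.1
  [12.5→13]: (0.18+0.15)/2 × 0.5 = 0.0825
  Sum = 102.42 µg/mL·hr

AUC = 102 µg/mL·hr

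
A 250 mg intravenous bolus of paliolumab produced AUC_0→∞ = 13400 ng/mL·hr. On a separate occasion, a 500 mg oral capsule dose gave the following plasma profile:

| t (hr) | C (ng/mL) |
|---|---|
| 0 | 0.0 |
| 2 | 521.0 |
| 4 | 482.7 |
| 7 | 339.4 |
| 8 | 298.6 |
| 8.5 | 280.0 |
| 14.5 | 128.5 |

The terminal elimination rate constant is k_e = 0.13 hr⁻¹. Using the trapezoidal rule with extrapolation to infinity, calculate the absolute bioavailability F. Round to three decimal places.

F = 0.203

Trapezoidal AUC_0→14.5 (oral capsule):
  [0→2]: (0.0+521.0)/2 × 2 = 521.0
  [2→4]: (521.0+482.7)/2 × 2 = 1003.7
  [4→7]: (482.7+339.4)/2 × 3 = 1233.15
  [7→8]: (339.4+298.6)/2 × 1 = 319.0
  [8→8.5]: (298.6+280.0)/2 × 0.5 = 144.65
  [8.5→14.5]: (280.0+128.5)/2 × 6 = 1225.5
  Sum = 4447.0 ng/mL·hr
Tail: C_last/k_e = 128.5/0.13 = 988.462
AUC_0→∞ (oral capsule) = 4447.0 + 988.462 = 5435.462 ng/mL·hr
F = (AUC_ev/D_ev)/(AUC_iv/D_iv) = (5435.462/500)/(13400/250) = 10.870924/53.6 = 0.2028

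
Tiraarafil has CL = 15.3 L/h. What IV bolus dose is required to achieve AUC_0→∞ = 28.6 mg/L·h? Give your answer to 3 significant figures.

Dose_iv = CL × AUC_0→∞
     = 15.3 × 28.6 = 437.58 mg

Dose = 438 mg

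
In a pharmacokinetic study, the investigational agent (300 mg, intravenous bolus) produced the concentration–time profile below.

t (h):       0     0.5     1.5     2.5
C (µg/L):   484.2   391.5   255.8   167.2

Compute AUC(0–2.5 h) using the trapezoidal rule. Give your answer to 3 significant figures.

AUC = 754 µg/L·h

Trapezoidal AUC_0→2.5:
  [0→0.5]: (484.2+391.5)/2 × 0.5 = 218.925
  [0.5→1.5]: (391.5+255.8)/2 × 1 = 323.65
  [1.5→2.5]: (255.8+167.2)/2 × 1 = 211.5
  Sum = 754.075 µg/L·h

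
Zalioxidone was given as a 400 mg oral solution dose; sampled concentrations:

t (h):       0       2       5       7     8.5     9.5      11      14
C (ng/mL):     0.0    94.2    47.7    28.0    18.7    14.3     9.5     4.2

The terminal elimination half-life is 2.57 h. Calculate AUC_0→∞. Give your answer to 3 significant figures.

Trapezoidal AUC_0→14:
  [0→2]: (0.0+94.2)/2 × 2 = 94.2
  [2→5]: (94.2+47.7)/2 × 3 = 212.85
  [5→7]: (47.7+28.0)/2 × 2 = 75.7
  [7→8.5]: (28.0+18.7)/2 × 1.5 = 35.025
  [8.5→9.5]: (18.7+14.3)/2 × 1 = 16.5
  [9.5→11]: (14.3+9.5)/2 × 1.5 = 17.85
  [11→14]: (9.5+4.2)/2 × 3 = 20.55
  Sum = 472.675 ng/mL·h
k_e = ln2 / t½ = 0.693147 / 2.57 = 0.2697 h^-1
Extrapolated tail: C_last / k_e = 4.2 / 0.2697 = 15.573
AUC_0→∞ = 472.675 + 15.573 = 488.248 ng/mL·h

AUC = 488 ng/mL·h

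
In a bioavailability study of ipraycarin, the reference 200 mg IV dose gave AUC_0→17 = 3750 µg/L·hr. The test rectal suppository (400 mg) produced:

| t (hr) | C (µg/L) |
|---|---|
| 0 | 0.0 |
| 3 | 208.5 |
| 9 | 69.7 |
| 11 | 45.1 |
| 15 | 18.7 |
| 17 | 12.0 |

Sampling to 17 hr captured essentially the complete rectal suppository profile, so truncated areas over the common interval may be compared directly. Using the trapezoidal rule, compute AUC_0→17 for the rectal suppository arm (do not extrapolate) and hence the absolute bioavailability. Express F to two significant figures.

F = 0.19

Trapezoidal AUC_0→17 (rectal suppository):
  [0→3]: (0.0+208.5)/2 × 3 = 312.75
  [3→9]: (208.5+69.7)/2 × 6 = 834.6
  [9→11]: (69.7+45.1)/2 × 2 = 114.8
  [11→15]: (45.1+18.7)/2 × 4 = 127.6
  [15→17]: (18.7+12.0)/2 × 2 = 30.7
  Sum = 1420.45 µg/L·hr
F = (AUC_ev/D_ev)/(AUC_iv/D_iv) = (1420.45/400)/(3750/200) = 3.551125/18.75 = 0.1894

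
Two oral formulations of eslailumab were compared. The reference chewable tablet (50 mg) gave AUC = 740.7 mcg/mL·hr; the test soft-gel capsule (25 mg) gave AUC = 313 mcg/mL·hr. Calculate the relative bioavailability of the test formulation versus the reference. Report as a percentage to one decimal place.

F_rel = (AUC_test/D_test) / (AUC_ref/D_ref)
      = (313/25) / (740.7/50)
      = 12.52 / 14.814 = 0.8451 = 84.51%

F_rel = 84.5%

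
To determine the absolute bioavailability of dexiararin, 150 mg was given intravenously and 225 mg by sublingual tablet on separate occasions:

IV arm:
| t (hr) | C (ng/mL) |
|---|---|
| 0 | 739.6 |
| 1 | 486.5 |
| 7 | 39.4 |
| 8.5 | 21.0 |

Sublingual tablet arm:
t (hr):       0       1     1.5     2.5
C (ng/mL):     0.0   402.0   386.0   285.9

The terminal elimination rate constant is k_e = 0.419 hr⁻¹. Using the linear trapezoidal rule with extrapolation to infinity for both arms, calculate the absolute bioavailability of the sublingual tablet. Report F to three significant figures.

F = 0.413

Trapezoidal AUC_0→8.5 (IV):
  [0→1]: (739.6+486.5)/2 × 1 = 613.05
  [1→7]: (486.5+39.4)/2 × 6 = 1577.7
  [7→8.5]: (39.4+21.0)/2 × 1.5 = 45.3
  Sum = 2236.05 ng/mL·hr
IV tail: 21.0/0.419 = 50.119; AUC_iv,0→∞ = 2236.05 + 50.119 = 2286.169 ng/mL·hr
Trapezoidal AUC_0→2.5 (sublingual tablet):
  [0→1]: (0.0+402.0)/2 × 1 = 201.0
  [1→1.5]: (402.0+386.0)/2 × 0.5 = 197.0
  [1.5→2.5]: (386.0+285.9)/2 × 1 = 335.95
  Sum = 733.95 ng/mL·hr
sublingual tablet tail: 285.9/0.419 = 682.339; AUC_ev,0→∞ = 733.95 + 682.339 = 1416.289 ng/mL·hr
F = (AUC_ev/D_ev)/(AUC_iv/D_iv) = (1416.289/225)/(2286.169/150) = 6.29462/15.2411 = 0.4130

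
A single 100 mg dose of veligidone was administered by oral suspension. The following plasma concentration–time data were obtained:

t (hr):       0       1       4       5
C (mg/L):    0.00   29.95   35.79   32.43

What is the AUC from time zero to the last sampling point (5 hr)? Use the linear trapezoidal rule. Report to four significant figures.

AUC = 147.7 mg/L·hr

Trapezoidal AUC_0→5:
  [0→1]: (0.00+29.95)/2 × 1 = 14.975
  [1→4]: (29.95+35.79)/2 × 3 = 98.61
  [4→5]: (35.79+32.43)/2 × 1 = 34.11
  Sum = 147.695 mg/L·hr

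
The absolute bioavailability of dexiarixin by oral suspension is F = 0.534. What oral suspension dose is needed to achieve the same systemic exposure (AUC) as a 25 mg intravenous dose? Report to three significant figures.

D_oral = 46.8 mg

For equal systemic exposure: F × D_ev = D_iv
D_ev = D_iv / F = 25 / 0.534 = 46.8165 mg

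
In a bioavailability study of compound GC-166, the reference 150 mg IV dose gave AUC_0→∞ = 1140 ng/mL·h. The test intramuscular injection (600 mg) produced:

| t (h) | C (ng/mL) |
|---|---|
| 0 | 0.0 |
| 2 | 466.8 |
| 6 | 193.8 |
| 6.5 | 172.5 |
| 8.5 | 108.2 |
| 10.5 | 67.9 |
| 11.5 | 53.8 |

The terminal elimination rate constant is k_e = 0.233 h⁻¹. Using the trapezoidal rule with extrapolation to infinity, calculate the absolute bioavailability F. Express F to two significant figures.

F = 0.58

Trapezoidal AUC_0→11.5 (intramuscular injection):
  [0→2]: (0.0+466.8)/2 × 2 = 466.8
  [2→6]: (466.8+193.8)/2 × 4 = 1321.2
  [6→6.5]: (193.8+172.5)/2 × 0.5 = 91.575
  [6.5→8.5]: (172.5+108.2)/2 × 2 = 280.7
  [8.5→10.5]: (108.2+67.9)/2 × 2 = 176.1
  [10.5→11.5]: (67.9+53.8)/2 × 1 = 60.85
  Sum = 2397.225 ng/mL·h
Tail: C_last/k_e = 53.8/0.233 = 230.901
AUC_0→∞ (intramuscular injection) = 2397.225 + 230.901 = 2628.126 ng/mL·h
F = (AUC_ev/D_ev)/(AUC_iv/D_iv) = (2628.126/600)/(1140/150) = 4.38021/7.6 = 0.5763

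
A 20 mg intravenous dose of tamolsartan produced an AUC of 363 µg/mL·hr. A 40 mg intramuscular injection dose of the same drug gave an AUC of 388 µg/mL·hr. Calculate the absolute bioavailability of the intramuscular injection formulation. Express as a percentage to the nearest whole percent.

F = 53%

F = (AUC_ev / D_ev) / (AUC_iv / D_iv)
  = (388/40) / (363/20)
  = 9.7 / 18.15 = 0.5344
  = 53.44%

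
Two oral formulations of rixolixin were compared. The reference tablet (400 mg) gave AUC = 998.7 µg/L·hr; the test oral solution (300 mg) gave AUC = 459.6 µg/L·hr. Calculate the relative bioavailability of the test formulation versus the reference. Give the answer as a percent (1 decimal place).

F_rel = (AUC_test/D_test) / (AUC_ref/D_ref)
      = (459.6/300) / (998.7/400)
      = 1.532 / 2.49675 = 0.6136 = 61.36%

F_rel = 61.4%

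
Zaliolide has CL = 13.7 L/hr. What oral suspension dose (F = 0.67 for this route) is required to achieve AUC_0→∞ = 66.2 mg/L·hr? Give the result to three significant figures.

Dose = 1350 mg

Dose = CL × AUC_0→∞ / F
     = 13.7 × 66.2 / 0.67 = 1353.64 mg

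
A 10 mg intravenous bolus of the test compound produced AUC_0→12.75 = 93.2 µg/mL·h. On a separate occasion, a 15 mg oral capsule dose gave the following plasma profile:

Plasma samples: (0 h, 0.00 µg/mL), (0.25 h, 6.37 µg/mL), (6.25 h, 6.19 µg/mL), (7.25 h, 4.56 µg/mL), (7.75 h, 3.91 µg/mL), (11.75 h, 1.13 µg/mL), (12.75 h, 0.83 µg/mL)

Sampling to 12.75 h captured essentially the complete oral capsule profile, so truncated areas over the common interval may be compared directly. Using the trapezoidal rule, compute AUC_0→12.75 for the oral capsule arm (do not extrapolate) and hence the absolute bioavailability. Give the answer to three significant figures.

F = 0.408

Trapezoidal AUC_0→12.75 (oral capsule):
  [0→0.25]: (0.00+6.37)/2 × 0.25 = 0.79625
  [0.25→6.25]: (6.37+6.19)/2 × 6 = 37.68
  [6.25→7.25]: (6.19+4.56)/2 × 1 = 5.375
  [7.25→7.75]: (4.56+3.91)/2 × 0.5 = 2.1175
  [7.75→11.75]: (3.91+1.13)/2 × 4 = 10.08
  [11.75→12.75]: (1.13+0.83)/2 × 1 = 0.98
  Sum = 57.02875 µg/mL·h
F = (AUC_ev/D_ev)/(AUC_iv/D_iv) = (57.02875/15)/(93.2/10) = 3.80192/9.32 = 0.4079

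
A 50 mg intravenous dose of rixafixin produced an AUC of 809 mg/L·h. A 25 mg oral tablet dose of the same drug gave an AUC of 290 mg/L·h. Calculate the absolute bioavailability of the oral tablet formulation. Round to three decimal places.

F = (AUC_ev / D_ev) / (AUC_iv / D_iv)
  = (290/25) / (809/50)
  = 11.6 / 16.18 = 0.7169

F = 0.717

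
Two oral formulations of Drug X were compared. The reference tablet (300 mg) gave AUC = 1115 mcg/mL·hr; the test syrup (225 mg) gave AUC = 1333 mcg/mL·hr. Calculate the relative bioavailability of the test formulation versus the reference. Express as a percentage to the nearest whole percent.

F_rel = 159%

F_rel = (AUC_test/D_test) / (AUC_ref/D_ref)
      = (1333/225) / (1115/300)
      = 5.92444 / 3.71667 = 1.5940 = 159.40%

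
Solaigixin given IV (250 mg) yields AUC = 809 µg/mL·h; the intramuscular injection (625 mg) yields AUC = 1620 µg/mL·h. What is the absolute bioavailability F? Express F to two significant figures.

F = (AUC_ev / D_ev) / (AUC_iv / D_iv)
  = (1620/625) / (809/250)
  = 2.592 / 3.236 = 0.8010

F = 0.80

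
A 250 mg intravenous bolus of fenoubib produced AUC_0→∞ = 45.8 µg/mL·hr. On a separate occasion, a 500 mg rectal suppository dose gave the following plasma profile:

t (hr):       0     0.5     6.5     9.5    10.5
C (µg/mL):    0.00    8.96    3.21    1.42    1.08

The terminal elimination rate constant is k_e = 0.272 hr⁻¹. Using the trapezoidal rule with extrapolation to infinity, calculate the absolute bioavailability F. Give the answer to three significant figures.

F = 0.556

Trapezoidal AUC_0→10.5 (rectal suppository):
  [0→0.5]: (0.00+8.96)/2 × 0.5 = 2.24
  [0.5→6.5]: (8.96+3.21)/2 × 6 = 36.51
  [6.5→9.5]: (3.21+1.42)/2 × 3 = 6.945
  [9.5→10.5]: (1.42+1.08)/2 × 1 = 1.25
  Sum = 46.945 µg/mL·hr
Tail: C_last/k_e = 1.08/0.272 = 3.971
AUC_0→∞ (rectal suppository) = 46.945 + 3.971 = 50.916 µg/mL·hr
F = (AUC_ev/D_ev)/(AUC_iv/D_iv) = (50.916/500)/(45.8/250) = 0.101832/0.1832 = 0.5559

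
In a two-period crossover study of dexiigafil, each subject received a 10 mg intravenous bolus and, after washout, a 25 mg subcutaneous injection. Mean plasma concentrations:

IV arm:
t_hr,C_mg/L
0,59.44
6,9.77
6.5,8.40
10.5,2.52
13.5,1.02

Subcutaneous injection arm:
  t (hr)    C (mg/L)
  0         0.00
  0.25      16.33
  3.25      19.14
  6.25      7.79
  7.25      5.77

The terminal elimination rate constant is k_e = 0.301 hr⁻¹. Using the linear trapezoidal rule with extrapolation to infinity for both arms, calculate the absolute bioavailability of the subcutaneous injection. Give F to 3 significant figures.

F = 0.200

Trapezoidal AUC_0→13.5 (IV):
  [0→6]: (59.44+9.77)/2 × 6 = 207.63
  [6→6.5]: (9.77+8.40)/2 × 0.5 = 4.5425
  [6.5→10.5]: (8.40+2.52)/2 × 4 = 21.84
  [10.5→13.5]: (2.52+1.02)/2 × 3 = 5.31
  Sum = 239.3225 mg/L·hr
IV tail: 1.02/0.301 = 3.389; AUC_iv,0→∞ = 239.3225 + 3.389 = 242.7115 mg/L·hr
Trapezoidal AUC_0→7.25 (subcutaneous injection):
  [0→0.25]: (0.00+16.33)/2 × 0.25 = 2.04125
  [0.25→3.25]: (16.33+19.14)/2 × 3 = 53.205
  [3.25→6.25]: (19.14+7.79)/2 × 3 = 40.395
  [6.25→7.25]: (7.79+5.77)/2 × 1 = 6.78
  Sum = 102.42125 mg/L·hr
subcutaneous injection tail: 5.77/0.301 = 19.169; AUC_ev,0→∞ = 102.42125 + 19.169 = 121.59025 mg/L·hr
F = (AUC_ev/D_ev)/(AUC_iv/D_iv) = (121.59025/25)/(242.7115/10) = 4.86361/24.27115 = 0.2004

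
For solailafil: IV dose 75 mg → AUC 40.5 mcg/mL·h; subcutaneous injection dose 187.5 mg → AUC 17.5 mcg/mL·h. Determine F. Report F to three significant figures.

F = (AUC_ev / D_ev) / (AUC_iv / D_iv)
  = (17.5/187.5) / (40.5/75)
  = 0.0933333 / 0.54 = 0.1728

F = 0.173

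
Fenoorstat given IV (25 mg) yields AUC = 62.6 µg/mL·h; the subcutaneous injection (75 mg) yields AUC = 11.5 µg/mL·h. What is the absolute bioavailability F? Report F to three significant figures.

F = (AUC_ev / D_ev) / (AUC_iv / D_iv)
  = (11.5/75) / (62.6/25)
  = 0.153333 / 2.504 = 0.0612

F = 0.0612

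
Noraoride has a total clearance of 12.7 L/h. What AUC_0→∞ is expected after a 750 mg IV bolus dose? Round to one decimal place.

AUC_0→∞ = Dose_iv / CL
        = 750 / 12.7 = 59.0551 mg/L·h

AUC = 59.1 mg/L·h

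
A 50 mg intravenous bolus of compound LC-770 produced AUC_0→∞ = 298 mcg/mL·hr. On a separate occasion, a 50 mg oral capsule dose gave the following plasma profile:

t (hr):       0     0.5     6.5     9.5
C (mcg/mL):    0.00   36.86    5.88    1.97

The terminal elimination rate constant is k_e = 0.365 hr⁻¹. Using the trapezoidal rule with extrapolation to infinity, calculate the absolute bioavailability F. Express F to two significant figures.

F = 0.52

Trapezoidal AUC_0→9.5 (oral capsule):
  [0→0.5]: (0.00+36.86)/2 × 0.5 = 9.215
  [0.5→6.5]: (36.86+5.88)/2 × 6 = 128.22
  [6.5→9.5]: (5.88+1.97)/2 × 3 = 11.775
  Sum = 149.21 mcg/mL·hr
Tail: C_last/k_e = 1.97/0.365 = 5.397
AUC_0→∞ (oral capsule) = 149.21 + 5.397 = 154.607 mcg/mL·hr
F = (AUC_ev/D_ev)/(AUC_iv/D_iv) = (154.607/50)/(298/50) = 3.09214/5.96 = 0.5188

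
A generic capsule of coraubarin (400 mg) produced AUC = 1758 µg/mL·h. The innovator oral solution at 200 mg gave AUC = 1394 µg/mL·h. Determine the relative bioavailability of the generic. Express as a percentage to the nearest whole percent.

F_rel = (AUC_test/D_test) / (AUC_ref/D_ref)
      = (1758/400) / (1394/200)
      = 4.395 / 6.97 = 0.6306 = 63.06%

F_rel = 63%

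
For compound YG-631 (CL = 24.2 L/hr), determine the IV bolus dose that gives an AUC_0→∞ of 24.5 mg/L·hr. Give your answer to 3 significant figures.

Dose_iv = CL × AUC_0→∞
     = 24.2 × 24.5 = 592.9 mg

Dose = 593 mg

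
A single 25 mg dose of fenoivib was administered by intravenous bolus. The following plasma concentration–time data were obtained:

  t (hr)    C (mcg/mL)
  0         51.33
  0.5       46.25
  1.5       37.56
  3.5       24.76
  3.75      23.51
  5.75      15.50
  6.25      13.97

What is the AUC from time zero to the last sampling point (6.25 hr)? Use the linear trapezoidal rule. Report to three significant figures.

Trapezoidal AUC_0→6.25:
  [0→0.5]: (51.33+46.25)/2 × 0.5 = 24.395
  [0.5→1.5]: (46.25+37.56)/2 × 1 = 41.905
  [1.5→3.5]: (37.56+24.76)/2 × 2 = 62.32
  [3.5→3.75]: (24.76+23.51)/2 × 0.25 = 6.03375
  [3.75→5.75]: (23.51+15.50)/2 × 2 = 39.01
  [5.75→6.25]: (15.50+13.97)/2 × 0.5 = 7.3675
  Sum = 181.03125 mcg/mL·hr

AUC = 181 mcg/mL·hr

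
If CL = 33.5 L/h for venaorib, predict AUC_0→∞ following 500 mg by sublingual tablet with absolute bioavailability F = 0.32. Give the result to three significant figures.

AUC_0→∞ = F × Dose / CL
        = 0.32 × 500 / 33.5 = 4.77612 mg/L·h

AUC = 4.78 mg/L·h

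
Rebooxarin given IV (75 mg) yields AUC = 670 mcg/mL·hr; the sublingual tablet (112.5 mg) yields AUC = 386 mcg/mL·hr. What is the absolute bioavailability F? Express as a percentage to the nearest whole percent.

F = (AUC_ev / D_ev) / (AUC_iv / D_iv)
  = (386/112.5) / (670/75)
  = 3.43111 / 8.93333 = 0.3841
  = 38.41%

F = 38%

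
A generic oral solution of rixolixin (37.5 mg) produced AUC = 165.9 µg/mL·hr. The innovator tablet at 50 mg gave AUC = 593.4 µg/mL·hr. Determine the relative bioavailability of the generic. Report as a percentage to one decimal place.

F_rel = (AUC_test/D_test) / (AUC_ref/D_ref)
      = (165.9/37.5) / (593.4/50)
      = 4.424 / 11.868 = 0.3728 = 37.28%

F_rel = 37.3%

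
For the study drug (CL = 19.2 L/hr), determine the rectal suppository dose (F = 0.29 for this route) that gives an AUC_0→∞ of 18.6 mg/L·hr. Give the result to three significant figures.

Dose = CL × AUC_0→∞ / F
     = 19.2 × 18.6 / 0.29 = 1231.45 mg

Dose = 1230 mg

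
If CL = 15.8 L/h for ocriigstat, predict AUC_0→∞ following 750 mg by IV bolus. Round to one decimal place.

AUC_0→∞ = Dose_iv / CL
        = 750 / 15.8 = 47.4684 mg/L·h

AUC = 47.5 mg/L·h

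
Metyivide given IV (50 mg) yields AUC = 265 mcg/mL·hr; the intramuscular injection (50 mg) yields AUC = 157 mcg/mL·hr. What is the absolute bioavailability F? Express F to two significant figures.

F = 0.59

F = (AUC_ev / D_ev) / (AUC_iv / D_iv)
  = (157/50) / (265/50)
  = 3.14 / 5.3 = 0.5925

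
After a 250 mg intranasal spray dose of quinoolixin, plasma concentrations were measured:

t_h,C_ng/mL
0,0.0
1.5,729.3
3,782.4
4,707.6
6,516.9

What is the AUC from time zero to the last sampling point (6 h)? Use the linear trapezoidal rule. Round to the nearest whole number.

Trapezoidal AUC_0→6:
  [0→1.5]: (0.0+729.3)/2 × 1.5 = 546.975
  [1.5→3]: (729.3+782.4)/2 × 1.5 = 1133.775
  [3→4]: (782.4+707.6)/2 × 1 = 745.0
  [4→6]: (707.6+516.9)/2 × 2 = 1224.5
  Sum = 3650.25 ng/mL·h

AUC = 3650 ng/mL·h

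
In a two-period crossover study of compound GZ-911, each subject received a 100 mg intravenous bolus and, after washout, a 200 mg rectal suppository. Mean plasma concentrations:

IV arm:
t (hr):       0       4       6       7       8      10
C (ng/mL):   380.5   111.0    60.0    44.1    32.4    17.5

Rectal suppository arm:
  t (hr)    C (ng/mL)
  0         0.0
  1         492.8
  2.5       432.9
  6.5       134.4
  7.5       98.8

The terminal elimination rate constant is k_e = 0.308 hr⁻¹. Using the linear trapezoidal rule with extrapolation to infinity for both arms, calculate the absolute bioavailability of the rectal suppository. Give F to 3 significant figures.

F = 0.930

Trapezoidal AUC_0→10 (IV):
  [0→4]: (380.5+111.0)/2 × 4 = 983.0
  [4→6]: (111.0+60.0)/2 × 2 = 171.0
  [6→7]: (60.0+44.1)/2 × 1 = 52.05
  [7→8]: (44.1+32.4)/2 × 1 = 38.25
  [8→10]: (32.4+17.5)/2 × 2 = 49.9
  Sum = 1294.2 ng/mL·hr
IV tail: 17.5/0.308 = 56.818; AUC_iv,0→∞ = 1294.2 + 56.818 = 1351.018 ng/mL·hr
Trapezoidal AUC_0→7.5 (rectal suppository):
  [0→1]: (0.0+492.8)/2 × 1 = 246.4
  [1→2.5]: (492.8+432.9)/2 × 1.5 = 694.275
  [2.5→6.5]: (432.9+134.4)/2 × 4 = 1134.6
  [6.5→7.5]: (134.4+98.8)/2 × 1 = 116.6
  Sum = 2191.875 ng/mL·hr
rectal suppository tail: 98.8/0.308 = 320.779; AUC_ev,0→∞ = 2191.875 + 320.779 = 2512.654 ng/mL·hr
F = (AUC_ev/D_ev)/(AUC_iv/D_iv) = (2512.654/200)/(1351.018/100) = 12.56327/13.51018 = 0.9299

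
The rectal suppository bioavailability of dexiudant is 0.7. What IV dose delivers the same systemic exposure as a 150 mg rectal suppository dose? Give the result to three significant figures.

Systemic exposure from an extravascular dose = F × D_ev, so the equivalent IV dose is F × D_ev.
D_iv = F × D_ev = 0.7 × 150 = 105 mg

D_iv = 105 mg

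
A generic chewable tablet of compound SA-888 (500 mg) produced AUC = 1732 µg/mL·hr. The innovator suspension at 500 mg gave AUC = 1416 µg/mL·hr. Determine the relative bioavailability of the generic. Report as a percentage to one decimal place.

F_rel = (AUC_test/D_test) / (AUC_ref/D_ref)
      = (1732/500) / (1416/500)
      = 3.464 / 2.832 = 1.2232 = 122.32%

F_rel = 122.3%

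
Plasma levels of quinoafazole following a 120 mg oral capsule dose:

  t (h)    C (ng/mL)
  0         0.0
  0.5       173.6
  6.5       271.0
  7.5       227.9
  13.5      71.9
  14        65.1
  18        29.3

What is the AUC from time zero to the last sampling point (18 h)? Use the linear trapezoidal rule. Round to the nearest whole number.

Trapezoidal AUC_0→18:
  [0→0.5]: (0.0+173.6)/2 × 0.5 = 43.4
  [0.5→6.5]: (173.6+271.0)/2 × 6 = 1333.8
  [6.5→7.5]: (271.0+227.9)/2 × 1 = 249.45
  [7.5→13.5]: (227.9+71.9)/2 × 6 = 899.4
  [13.5→14]: (71.9+65.1)/2 × 0.5 = 34.25
  [14→18]: (65.1+29.3)/2 × 4 = 188.8
  Sum = 2749.1 ng/mL·h

AUC = 2749 ng/mL·h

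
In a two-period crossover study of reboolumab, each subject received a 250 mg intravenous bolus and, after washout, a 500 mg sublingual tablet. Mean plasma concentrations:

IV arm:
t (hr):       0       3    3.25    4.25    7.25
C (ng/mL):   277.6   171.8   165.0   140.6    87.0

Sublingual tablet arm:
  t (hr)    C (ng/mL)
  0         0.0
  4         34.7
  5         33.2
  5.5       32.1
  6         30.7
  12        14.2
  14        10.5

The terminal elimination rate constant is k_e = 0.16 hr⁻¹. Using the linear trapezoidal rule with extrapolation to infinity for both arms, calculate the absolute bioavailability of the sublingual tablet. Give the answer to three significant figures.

Trapezoidal AUC_0→7.25 (IV):
  [0→3]: (277.6+171.8)/2 × 3 = 674.1
  [3→3.25]: (171.8+165.0)/2 × 0.25 = 42.1
  [3.25→4.25]: (165.0+140.6)/2 × 1 = 152.8
  [4.25→7.25]: (140.6+87.0)/2 × 3 = 341.4
  Sum = 1210.4 ng/mL·hr
IV tail: 87.0/0.16 = 543.750; AUC_iv,0→∞ = 1210.4 + 543.750 = 1754.15 ng/mL·hr
Trapezoidal AUC_0→14 (sublingual tablet):
  [0→4]: (0.0+34.7)/2 × 4 = 69.4
  [4→5]: (34.7+33.2)/2 × 1 = 33.95
  [5→5.5]: (33.2+32.1)/2 × 0.5 = 16.325
  [5.5→6]: (32.1+30.7)/2 × 0.5 = 15.7
  [6→12]: (30.7+14.2)/2 × 6 = 134.7
  [12→14]: (14.2+10.5)/2 × 2 = 24.7
  Sum = 294.775 ng/mL·hr
sublingual tablet tail: 10.5/0.16 = 65.625; AUC_ev,0→∞ = 294.775 + 65.625 = 360.4 ng/mL·hr
F = (AUC_ev/D_ev)/(AUC_iv/D_iv) = (360.4/500)/(1754.15/250) = 0.7208/7.0166 = 0.1027

F = 0.103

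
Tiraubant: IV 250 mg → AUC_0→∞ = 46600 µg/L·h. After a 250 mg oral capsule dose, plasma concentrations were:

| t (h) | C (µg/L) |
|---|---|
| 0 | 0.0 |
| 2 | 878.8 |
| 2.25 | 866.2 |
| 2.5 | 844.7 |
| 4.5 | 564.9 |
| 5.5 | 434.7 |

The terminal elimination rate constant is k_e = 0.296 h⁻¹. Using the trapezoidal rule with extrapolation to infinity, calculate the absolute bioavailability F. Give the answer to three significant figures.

Trapezoidal AUC_0→5.5 (oral capsule):
  [0→2]: (0.0+878.8)/2 × 2 = 878.8
  [2→2.25]: (878.8+866.2)/2 × 0.25 = 218.125
  [2.25→2.5]: (866.2+844.7)/2 × 0.25 = 213.8625
  [2.5→4.5]: (844.7+564.9)/2 × 2 = 1409.6
  [4.5→5.5]: (564.9+434.7)/2 × 1 = 499.8
  Sum = 3220.1875 µg/L·h
Tail: C_last/k_e = 434.7/0.296 = 1468.581
AUC_0→∞ (oral capsule) = 3220.1875 + 1468.581 = 4688.7685 µg/L·h
F = (AUC_ev/D_ev)/(AUC_iv/D_iv) = (4688.7685/250)/(46600/250) = 18.755074/186.4 = 0.1006

F = 0.101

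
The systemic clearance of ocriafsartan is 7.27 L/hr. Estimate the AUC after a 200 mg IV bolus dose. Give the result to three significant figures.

AUC_0→∞ = Dose_iv / CL
        = 200 / 7.27 = 27.5103 mg/L·hr

AUC = 27.5 mg/L·hr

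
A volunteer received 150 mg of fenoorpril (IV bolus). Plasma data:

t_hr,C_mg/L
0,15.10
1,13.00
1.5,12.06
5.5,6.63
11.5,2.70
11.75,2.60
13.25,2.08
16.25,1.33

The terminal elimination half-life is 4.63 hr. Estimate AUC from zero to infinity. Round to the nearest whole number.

Trapezoidal AUC_0→16.25:
  [0→1]: (15.10+13.00)/2 × 1 = 14.05
  [1→1.5]: (13.00+12.06)/2 × 0.5 = 6.265
  [1.5→5.5]: (12.06+6.63)/2 × 4 = 37.38
  [5.5→11.5]: (6.63+2.70)/2 × 6 = 27.99
  [11.5→11.75]: (2.70+2.60)/2 × 0.25 = 0.6625
  [11.75→13.25]: (2.60+2.08)/2 × 1.5 = 3.51
  [13.25→16.25]: (2.08+1.33)/2 × 3 = 5.115
  Sum = 94.9725 mg/L·hr
k_e = ln2 / t½ = 0.693147 / 4.63 = 0.1497 hr^-1
Extrapolated tail: C_last / k_e = 1.33 / 0.1497 = 8.884
AUC_0→∞ = 94.9725 + 8.884 = 103.8565 mg/L·hr

AUC = 104 mg/L·hr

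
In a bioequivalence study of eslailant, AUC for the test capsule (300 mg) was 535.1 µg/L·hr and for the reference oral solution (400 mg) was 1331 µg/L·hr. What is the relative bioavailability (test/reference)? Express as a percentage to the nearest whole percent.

F_rel = (AUC_test/D_test) / (AUC_ref/D_ref)
      = (535.1/300) / (1331/400)
      = 1.78367 / 3.3275 = 0.5360 = 53.60%

F_rel = 54%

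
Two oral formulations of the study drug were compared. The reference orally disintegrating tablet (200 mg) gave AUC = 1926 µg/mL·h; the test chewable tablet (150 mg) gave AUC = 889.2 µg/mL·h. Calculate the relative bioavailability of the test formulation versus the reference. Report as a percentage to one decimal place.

F_rel = (AUC_test/D_test) / (AUC_ref/D_ref)
      = (889.2/150) / (1926/200)
      = 5.928 / 9.63 = 0.6156 = 61.56%

F_rel = 61.6%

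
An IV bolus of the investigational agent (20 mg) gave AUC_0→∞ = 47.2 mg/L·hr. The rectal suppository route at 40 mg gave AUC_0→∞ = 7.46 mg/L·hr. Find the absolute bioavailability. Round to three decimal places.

F = 0.079

F = (AUC_ev / D_ev) / (AUC_iv / D_iv)
  = (7.46/40) / (47.2/20)
  = 0.1865 / 2.36 = 0.0790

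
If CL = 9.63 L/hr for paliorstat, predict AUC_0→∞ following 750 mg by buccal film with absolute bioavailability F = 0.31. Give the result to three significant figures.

AUC_0→∞ = F × Dose / CL
        = 0.31 × 750 / 9.63 = 24.1433 mg/L·hr

AUC = 24.1 mg/L·hr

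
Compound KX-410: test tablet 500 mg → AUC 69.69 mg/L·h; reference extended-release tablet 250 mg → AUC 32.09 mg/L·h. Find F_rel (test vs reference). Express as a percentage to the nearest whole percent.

F_rel = (AUC_test/D_test) / (AUC_ref/D_ref)
      = (69.69/500) / (32.09/250)
      = 0.13938 / 0.12836 = 1.0859 = 108.59%

F_rel = 109%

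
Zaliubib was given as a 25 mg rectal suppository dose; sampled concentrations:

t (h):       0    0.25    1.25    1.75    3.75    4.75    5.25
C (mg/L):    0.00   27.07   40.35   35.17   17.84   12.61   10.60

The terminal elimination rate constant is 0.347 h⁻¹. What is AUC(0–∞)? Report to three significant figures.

Trapezoidal AUC_0→5.25:
  [0→0.25]: (0.00+27.07)/2 × 0.25 = 3.38375
  [0.25→1.25]: (27.07+40.35)/2 × 1 = 33.71
  [1.25→1.75]: (40.35+35.17)/2 × 0.5 = 18.88
  [1.75→3.75]: (35.17+17.84)/2 × 2 = 53.01
  [3.75→4.75]: (17.84+12.61)/2 × 1 = 15.225
  [4.75→5.25]: (12.61+10.60)/2 × 0.5 = 5.8025
  Sum = 130.01125 mg/L·h
Extrapolated tail: C_last / k_e = 10.60 / 0.347 = 30.548
AUC_0→∞ = 130.01125 + 30.548 = 160.55925 mg/L·h

AUC = 161 mg/L·h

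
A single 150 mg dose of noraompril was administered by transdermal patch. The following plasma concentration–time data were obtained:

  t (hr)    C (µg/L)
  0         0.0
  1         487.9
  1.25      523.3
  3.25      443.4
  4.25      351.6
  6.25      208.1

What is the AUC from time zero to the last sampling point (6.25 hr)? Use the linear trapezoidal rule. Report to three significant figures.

AUC = 2290 µg/L·hr

Trapezoidal AUC_0→6.25:
  [0→1]: (0.0+487.9)/2 × 1 = 243.95
  [1→1.25]: (487.9+523.3)/2 × 0.25 = 126.4
  [1.25→3.25]: (523.3+443.4)/2 × 2 = 966.7
  [3.25→4.25]: (443.4+351.6)/2 × 1 = 397.5
  [4.25→6.25]: (351.6+208.1)/2 × 2 = 559.7
  Sum = 2294.25 µg/L·hr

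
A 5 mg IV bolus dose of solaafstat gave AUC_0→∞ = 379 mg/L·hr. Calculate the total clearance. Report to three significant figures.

CL = 0.0132 L/hr

CL = Dose_iv / AUC_0→∞
   = 5 / 379 = 0.0131926 L/hr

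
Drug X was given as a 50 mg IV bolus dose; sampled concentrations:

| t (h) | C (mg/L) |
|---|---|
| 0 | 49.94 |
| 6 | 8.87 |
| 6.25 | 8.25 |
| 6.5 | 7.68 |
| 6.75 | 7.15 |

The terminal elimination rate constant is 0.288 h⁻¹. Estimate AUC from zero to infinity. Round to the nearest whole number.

AUC = 207 mg/L·h

Trapezoidal AUC_0→6.75:
  [0→6]: (49.94+8.87)/2 × 6 = 176.43
  [6→6.25]: (8.87+8.25)/2 × 0.25 = 2.14
  [6.25→6.5]: (8.25+7.68)/2 × 0.25 = 1.99125
  [6.5→6.75]: (7.68+7.15)/2 × 0.25 = 1.85375
  Sum = 182.415 mg/L·h
Extrapolated tail: C_last / k_e = 7.15 / 0.288 = 24.826
AUC_0→∞ = 182.415 + 24.826 = 207.241 mg/L·h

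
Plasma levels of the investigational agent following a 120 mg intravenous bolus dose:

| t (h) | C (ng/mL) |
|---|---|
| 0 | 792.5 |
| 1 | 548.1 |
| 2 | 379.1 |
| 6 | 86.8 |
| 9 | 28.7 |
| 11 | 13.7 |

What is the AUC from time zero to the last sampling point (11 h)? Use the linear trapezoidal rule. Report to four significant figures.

AUC = 2281 ng/mL·h

Trapezoidal AUC_0→11:
  [0→1]: (792.5+548.1)/2 × 1 = 670.3
  [1→2]: (548.1+379.1)/2 × 1 = 463.6
  [2→6]: (379.1+86.8)/2 × 4 = 931.8
  [6→9]: (86.8+28.7)/2 × 3 = 173.25
  [9→11]: (28.7+13.7)/2 × 2 = 42.4
  Sum = 2281.35 ng/mL·h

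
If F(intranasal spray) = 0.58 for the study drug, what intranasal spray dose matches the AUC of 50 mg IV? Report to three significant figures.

For equal systemic exposure: F × D_ev = D_iv
D_ev = D_iv / F = 50 / 0.58 = 86.2069 mg

D_intranasal = 86.2 mg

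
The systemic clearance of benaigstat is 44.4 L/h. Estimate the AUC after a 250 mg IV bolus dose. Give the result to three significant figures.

AUC = 5.63 mg/L·h

AUC_0→∞ = Dose_iv / CL
        = 250 / 44.4 = 5.63063 mg/L·h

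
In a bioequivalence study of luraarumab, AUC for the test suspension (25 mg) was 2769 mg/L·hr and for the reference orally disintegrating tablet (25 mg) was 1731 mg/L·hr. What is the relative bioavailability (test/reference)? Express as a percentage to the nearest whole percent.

F_rel = (AUC_test/D_test) / (AUC_ref/D_ref)
      = (2769/25) / (1731/25)
      = 110.76 / 69.24 = 1.5997 = 159.97%

F_rel = 160%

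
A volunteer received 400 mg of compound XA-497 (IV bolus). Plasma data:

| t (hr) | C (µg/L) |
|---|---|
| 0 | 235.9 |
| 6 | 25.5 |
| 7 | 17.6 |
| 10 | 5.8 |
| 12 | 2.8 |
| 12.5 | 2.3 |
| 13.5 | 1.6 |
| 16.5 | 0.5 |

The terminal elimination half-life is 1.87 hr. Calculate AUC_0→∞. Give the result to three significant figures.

Trapezoidal AUC_0→16.5:
  [0→6]: (235.9+25.5)/2 × 6 = 784.2
  [6→7]: (25.5+17.6)/2 × 1 = 21.55
  [7→10]: (17.6+5.8)/2 × 3 = 35.1
  [10→12]: (5.8+2.8)/2 × 2 = 8.6
  [12→12.5]: (2.8+2.3)/2 × 0.5 = 1.275
  [12.5→13.5]: (2.3+1.6)/2 × 1 = 1.95
  [13.5→16.5]: (1.6+0.5)/2 × 3 = 3.15
  Sum = 855.825 µg/L·hr
k_e = ln2 / t½ = 0.693147 / 1.87 = 0.3707 hr^-1
Extrapolated tail: C_last / k_e = 0.5 / 0.3707 = 1.349
AUC_0→∞ = 855.825 + 1.349 = 857.174 µg/L·hr

AUC = 857 µg/L·hr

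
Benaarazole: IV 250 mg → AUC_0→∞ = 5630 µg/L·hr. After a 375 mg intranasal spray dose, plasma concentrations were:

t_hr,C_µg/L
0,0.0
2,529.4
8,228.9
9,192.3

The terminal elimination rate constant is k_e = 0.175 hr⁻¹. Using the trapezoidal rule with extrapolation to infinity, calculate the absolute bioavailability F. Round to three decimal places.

F = 0.487

Trapezoidal AUC_0→9 (intranasal spray):
  [0→2]: (0.0+529.4)/2 × 2 = 529.4
  [2→8]: (529.4+228.9)/2 × 6 = 2274.9
  [8→9]: (228.9+192.3)/2 × 1 = 210.6
  Sum = 3014.9 µg/L·hr
Tail: C_last/k_e = 192.3/0.175 = 1098.857
AUC_0→∞ (intranasal spray) = 3014.9 + 1098.857 = 4113.757 µg/L·hr
F = (AUC_ev/D_ev)/(AUC_iv/D_iv) = (4113.757/375)/(5630/250) = 10.97/22.52 = 0.4871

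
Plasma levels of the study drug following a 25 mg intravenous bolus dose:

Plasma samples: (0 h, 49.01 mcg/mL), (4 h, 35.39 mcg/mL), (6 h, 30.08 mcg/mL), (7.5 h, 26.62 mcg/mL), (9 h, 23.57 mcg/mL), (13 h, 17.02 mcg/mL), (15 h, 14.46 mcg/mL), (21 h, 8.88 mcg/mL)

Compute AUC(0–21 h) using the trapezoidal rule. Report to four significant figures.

Trapezoidal AUC_0→21:
  [0→4]: (49.01+35.39)/2 × 4 = 168.8
  [4→6]: (35.39+30.08)/2 × 2 = 65.47
  [6→7.5]: (30.08+26.62)/2 × 1.5 = 42.525
  [7.5→9]: (26.62+23.57)/2 × 1.5 = 37.6425
  [9→13]: (23.57+17.02)/2 × 4 = 81.18
  [13→15]: (17.02+14.46)/2 × 2 = 31.48
  [15→21]: (14.46+8.88)/2 × 6 = 70.02
  Sum = 497.1175 mcg/mL·h

AUC = 497.1 mcg/mL·h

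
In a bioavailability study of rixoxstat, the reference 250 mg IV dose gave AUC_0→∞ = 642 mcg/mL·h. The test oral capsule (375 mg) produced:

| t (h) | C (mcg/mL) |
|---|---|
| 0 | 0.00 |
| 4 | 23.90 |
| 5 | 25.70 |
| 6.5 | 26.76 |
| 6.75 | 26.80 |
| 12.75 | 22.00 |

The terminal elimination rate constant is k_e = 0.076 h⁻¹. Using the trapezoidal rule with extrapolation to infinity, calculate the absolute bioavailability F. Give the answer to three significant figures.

F = 0.576

Trapezoidal AUC_0→12.75 (oral capsule):
  [0→4]: (0.00+23.90)/2 × 4 = 47.8
  [4→5]: (23.90+25.70)/2 × 1 = 24.8
  [5→6.5]: (25.70+26.76)/2 × 1.5 = 39.345
  [6.5→6.75]: (26.76+26.80)/2 × 0.25 = 6.695
  [6.75→12.75]: (26.80+22.00)/2 × 6 = 146.4
  Sum = 265.04 mcg/mL·h
Tail: C_last/k_e = 22.00/0.076 = 289.474
AUC_0→∞ (oral capsule) = 265.04 + 289.474 = 554.514 mcg/mL·h
F = (AUC_ev/D_ev)/(AUC_iv/D_iv) = (554.514/375)/(642/250) = 1.478704/2.568 = 0.5758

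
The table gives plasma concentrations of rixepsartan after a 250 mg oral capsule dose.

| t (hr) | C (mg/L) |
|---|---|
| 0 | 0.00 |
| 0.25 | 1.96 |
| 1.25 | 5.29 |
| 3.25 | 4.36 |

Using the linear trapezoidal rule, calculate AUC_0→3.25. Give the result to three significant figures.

Trapezoidal AUC_0→3.25:
  [0→0.25]: (0.00+1.96)/2 × 0.25 = 0.245
  [0.25→1.25]: (1.96+5.29)/2 × 1 = 3.625
  [1.25→3.25]: (5.29+4.36)/2 × 2 = 9.65
  Sum = 13.52 mg/L·hr

AUC = 13.5 mg/L·hr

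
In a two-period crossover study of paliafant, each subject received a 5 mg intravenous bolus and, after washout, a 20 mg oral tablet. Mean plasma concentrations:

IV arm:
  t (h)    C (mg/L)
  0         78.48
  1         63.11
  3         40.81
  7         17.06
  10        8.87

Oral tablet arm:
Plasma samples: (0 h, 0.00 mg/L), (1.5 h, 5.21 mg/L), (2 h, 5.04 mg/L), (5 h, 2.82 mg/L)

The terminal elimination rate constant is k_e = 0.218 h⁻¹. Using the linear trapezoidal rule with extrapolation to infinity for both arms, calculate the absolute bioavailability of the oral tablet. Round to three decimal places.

F = 0.021

Trapezoidal AUC_0→10 (IV):
  [0→1]: (78.48+63.11)/2 × 1 = 70.795
  [1→3]: (63.11+40.81)/2 × 2 = 103.92
  [3→7]: (40.81+17.06)/2 × 4 = 115.74
  [7→10]: (17.06+8.87)/2 × 3 = 38.895
  Sum = 329.35 mg/L·h
IV tail: 8.87/0.218 = 40.688; AUC_iv,0→∞ = 329.35 + 40.688 = 370.038 mg/L·h
Trapezoidal AUC_0→5 (oral tablet):
  [0→1.5]: (0.00+5.21)/2 × 1.5 = 3.9075
  [1.5→2]: (5.21+5.04)/2 × 0.5 = 2.5625
  [2→5]: (5.04+2.82)/2 × 3 = 11.79
  Sum = 18.26 mg/L·h
oral tablet tail: 2.82/0.218 = 12.936; AUC_ev,0→∞ = 18.26 + 12.936 = 31.196 mg/L·h
F = (AUC_ev/D_ev)/(AUC_iv/D_iv) = (31.196/20)/(370.038/5) = 1.5598/74.0076 = 0.0211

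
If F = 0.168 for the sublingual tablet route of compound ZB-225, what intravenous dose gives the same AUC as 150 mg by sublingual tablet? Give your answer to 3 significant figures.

Systemic exposure from an extravascular dose = F × D_ev, so the equivalent IV dose is F × D_ev.
D_iv = F × D_ev = 0.168 × 150 = 25.2 mg

D_iv = 25.2 mg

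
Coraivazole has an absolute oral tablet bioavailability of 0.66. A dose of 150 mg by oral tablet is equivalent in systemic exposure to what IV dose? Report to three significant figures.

D_iv = 99.0 mg

Systemic exposure from an extravascular dose = F × D_ev, so the equivalent IV dose is F × D_ev.
D_iv = F × D_ev = 0.66 × 150 = 99 mg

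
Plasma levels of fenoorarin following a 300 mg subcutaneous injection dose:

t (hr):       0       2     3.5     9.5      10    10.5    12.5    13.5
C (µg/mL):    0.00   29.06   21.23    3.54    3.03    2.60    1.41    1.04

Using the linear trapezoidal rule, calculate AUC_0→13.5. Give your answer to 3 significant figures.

Trapezoidal AUC_0→13.5:
  [0→2]: (0.00+29.06)/2 × 2 = 29.06
  [2→3.5]: (29.06+21.23)/2 × 1.5 = 37.7175
  [3.5→9.5]: (21.23+3.54)/2 × 6 = 74.31
  [9.5→10]: (3.54+3.03)/2 × 0.5 = 1.6425
  [10→10.5]: (3.03+2.60)/2 × 0.5 = 1.4075
  [10.5→12.5]: (2.60+1.41)/2 × 2 = 4.01
  [12.5→13.5]: (1.41+1.04)/2 × 1 = 1.225
  Sum = 149.3725 µg/mL·hr

AUC = 149 µg/mL·hr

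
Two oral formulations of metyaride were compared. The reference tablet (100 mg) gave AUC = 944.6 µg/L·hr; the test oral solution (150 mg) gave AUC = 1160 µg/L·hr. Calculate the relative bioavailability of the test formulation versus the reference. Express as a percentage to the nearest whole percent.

F_rel = (AUC_test/D_test) / (AUC_ref/D_ref)
      = (1160/150) / (944.6/100)
      = 7.73333 / 9.446 = 0.8187 = 81.87%

F_rel = 82%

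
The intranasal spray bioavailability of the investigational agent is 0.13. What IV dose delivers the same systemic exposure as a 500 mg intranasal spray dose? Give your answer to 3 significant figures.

D_iv = 65.0 mg

Systemic exposure from an extravascular dose = F × D_ev, so the equivalent IV dose is F × D_ev.
D_iv = F × D_ev = 0.13 × 500 = 65 mg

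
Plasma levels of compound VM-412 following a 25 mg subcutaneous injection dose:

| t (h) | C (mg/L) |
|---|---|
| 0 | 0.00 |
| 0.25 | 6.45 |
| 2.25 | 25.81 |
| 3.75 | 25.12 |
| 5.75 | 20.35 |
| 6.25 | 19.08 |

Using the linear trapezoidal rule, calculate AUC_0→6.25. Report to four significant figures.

AUC = 126.6 mg/L·h

Trapezoidal AUC_0→6.25:
  [0→0.25]: (0.00+6.45)/2 × 0.25 = 0.80625
  [0.25→2.25]: (6.45+25.81)/2 × 2 = 32.26
  [2.25→3.75]: (25.81+25.12)/2 × 1.5 = 38.1975
  [3.75→5.75]: (25.12+20.35)/2 × 2 = 45.47
  [5.75→6.25]: (20.35+19.08)/2 × 0.5 = 9.8575
  Sum = 126.59125 mg/L·h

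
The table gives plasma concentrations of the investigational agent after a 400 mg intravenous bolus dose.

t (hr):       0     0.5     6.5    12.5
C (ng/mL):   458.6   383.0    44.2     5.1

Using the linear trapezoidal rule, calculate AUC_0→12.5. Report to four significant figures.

Trapezoidal AUC_0→12.5:
  [0→0.5]: (458.6+383.0)/2 × 0.5 = 210.4
  [0.5→6.5]: (383.0+44.2)/2 × 6 = 1281.6
  [6.5→12.5]: (44.2+5.1)/2 × 6 = 147.9
  Sum = 1639.9 ng/mL·hr

AUC = 1640 ng/mL·hr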